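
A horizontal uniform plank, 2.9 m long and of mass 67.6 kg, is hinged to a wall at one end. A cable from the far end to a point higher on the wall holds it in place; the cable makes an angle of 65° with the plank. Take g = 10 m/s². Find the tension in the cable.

T ≈ 373 N

Take torques about the hinge: T sin 65° · 2.9 = 67.6×10×1.45 = 980.2 N·m.
So T = 980.2 / (0.9063 × 2.9) = 372.94 N.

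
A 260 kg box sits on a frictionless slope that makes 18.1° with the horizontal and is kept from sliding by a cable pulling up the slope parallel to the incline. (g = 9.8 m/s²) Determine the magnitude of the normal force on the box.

Take axes along and perpendicular to the incline. Weight components: W sin 18.1° = 791.6 N down-slope, W cos 18.1° = 2422 N into the surface.
Along incline: T cos 0° = W sin 18.1° → T = 791.6 N.
Perpendicular: N = W cos 18.1° − T sin 0° = 2422 N.

N ≈ 2420 N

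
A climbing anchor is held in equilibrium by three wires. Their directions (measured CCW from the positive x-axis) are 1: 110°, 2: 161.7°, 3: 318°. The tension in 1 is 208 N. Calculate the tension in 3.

T_3 ≈ 406 N

Resolve: ΣF_x = 208 cos 110° + T_2 cos 161.7° + T_3 cos 318° = 0.
        ΣF_y = 208 sin 110° + T_2 sin 161.7° + T_3 sin 318° = 0.
The known terms sum to (-71.14, 195.5) N, so -0.9494 T_2 + 0.7431 T_3 = 71.14 and 0.3140 T_2 − 0.6691 T_3 = -195.5.
Solving simultaneously: T_2 = 242.9 N, T_3 = 406.1 N.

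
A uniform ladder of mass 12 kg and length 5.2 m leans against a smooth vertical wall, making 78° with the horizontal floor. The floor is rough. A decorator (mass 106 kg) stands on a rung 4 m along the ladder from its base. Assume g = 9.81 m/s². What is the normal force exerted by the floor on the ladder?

N_floor ≈ 1160 N

ΣF_y = 0: N_floor = 12×9.81 + 106×9.81 = 1157.6 N.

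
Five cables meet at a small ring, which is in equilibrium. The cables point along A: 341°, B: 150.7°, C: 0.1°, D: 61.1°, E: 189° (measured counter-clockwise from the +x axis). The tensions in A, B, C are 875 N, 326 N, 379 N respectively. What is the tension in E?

Resolve: ΣF_x = 875 cos 341° + 326 cos 150.7° + 379 cos 0.1° + T_D cos 61.1° + T_E cos 189° = 0.
        ΣF_y = 875 sin 341° + 326 sin 150.7° + 379 sin 0.1° + T_D sin 61.1° + T_E sin 189° = 0.
The known terms sum to (922, -124.7) N, so 0.4833 T_D − 0.9877 T_E = -922 and 0.8755 T_D − 0.1564 T_E = 124.7.
Solving simultaneously: T_D = 338.8 N, T_E = 1099 N.

T_E ≈ 1100 N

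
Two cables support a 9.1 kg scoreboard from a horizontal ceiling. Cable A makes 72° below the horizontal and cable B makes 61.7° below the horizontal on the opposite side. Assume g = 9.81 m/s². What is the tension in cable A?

T_A ≈ 58.5 N

Weight W = 9.1 × 9.81 = 89.27 N acts straight down.
Horizontal: T_A cos 72° = T_B cos 61.7°  →  T_B = 0.6518 T_A.
Vertical: T_A sin 72° + T_B sin 61.7° = 89.27.
Substituting the horizontal relation into the vertical equation gives 1.525 T_A = 89.27, so T_A = 58.54 N.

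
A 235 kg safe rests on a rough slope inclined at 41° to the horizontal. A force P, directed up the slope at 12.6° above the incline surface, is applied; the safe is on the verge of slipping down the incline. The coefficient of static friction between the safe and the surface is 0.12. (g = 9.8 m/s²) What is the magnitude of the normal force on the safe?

On the verge of sliding down the incline, friction equals μN and acts up the slope.
Perpendicular: N + P sin 12.6° = W cos 41° = 1738 N.
Along incline: P cos 12.6° + μN = W sin 41° with W sin 41° = 1511 N.
Solving the pair for P and N: P = 1371 N, N = 1439 N (and f = μN = 172.7 N).

N ≈ 1440 N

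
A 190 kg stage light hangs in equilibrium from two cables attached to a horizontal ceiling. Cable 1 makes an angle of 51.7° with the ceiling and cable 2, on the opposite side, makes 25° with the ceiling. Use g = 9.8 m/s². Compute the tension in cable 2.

Weight W = 190 × 9.8 = 1862 N acts straight down.
Horizontal: T_1 cos 51.7° = T_2 cos 25°  →  T_1 = 1.462 T_2.
Vertical: T_1 sin 51.7° + T_2 sin 25° = 1862.
Substituting the horizontal relation into the vertical equation gives 1.57 T_2 = 1862, so T_2 = 1186 N.

T_2 ≈ 1190 N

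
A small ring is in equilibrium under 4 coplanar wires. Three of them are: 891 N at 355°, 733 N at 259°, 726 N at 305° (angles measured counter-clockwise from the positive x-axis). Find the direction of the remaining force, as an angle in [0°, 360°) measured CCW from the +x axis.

θ ≈ 130°

Sum the known components: ΣF_x = 1164 N, ΣF_y = -1392 N.
For equilibrium the remaining force must supply (−ΣF_x, −ΣF_y) = (-1164, 1392) N.
Magnitude = √((-1164)² + (1392)²) = 1815 N; direction = atan2(1392, -1164) = 129.9°.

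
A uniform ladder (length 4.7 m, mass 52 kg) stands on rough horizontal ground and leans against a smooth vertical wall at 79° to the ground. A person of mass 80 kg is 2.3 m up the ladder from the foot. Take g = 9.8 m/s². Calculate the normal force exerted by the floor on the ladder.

ΣF_y = 0: N_floor = 52×9.8 + 80×9.8 = 1293.6 N.

N_floor ≈ 1290 N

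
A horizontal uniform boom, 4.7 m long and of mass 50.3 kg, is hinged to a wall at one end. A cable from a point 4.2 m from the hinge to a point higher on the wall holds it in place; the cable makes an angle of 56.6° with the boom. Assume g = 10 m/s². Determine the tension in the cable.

Take torques about the hinge: T sin 56.6° · 4.2 = 50.3×10×2.35 = 1182 N·m.
So T = 1182 / (0.8348 × 4.2) = 337.12 N.

T ≈ 337 N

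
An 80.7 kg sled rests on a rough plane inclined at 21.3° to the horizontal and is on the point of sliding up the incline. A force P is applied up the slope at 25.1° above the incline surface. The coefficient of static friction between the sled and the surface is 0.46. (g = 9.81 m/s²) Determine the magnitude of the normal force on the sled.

N ≈ 496 N

On the verge of sliding up the incline, friction equals μN and acts down the slope.
Perpendicular: N + P sin 25.1° = W cos 21.3° = 737.6 N.
Along incline: P cos 25.1° = W sin 21.3° + μN  with W sin 21.3° = 287.6 N.
Solving the pair for P and N: P = 569.5 N, N = 496 N (and f = μN = 228.2 N).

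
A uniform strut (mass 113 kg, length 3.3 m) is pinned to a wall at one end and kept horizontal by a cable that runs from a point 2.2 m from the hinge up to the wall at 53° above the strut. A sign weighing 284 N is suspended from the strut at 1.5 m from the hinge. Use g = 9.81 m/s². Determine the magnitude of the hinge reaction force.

Take torques about the hinge: T sin 53° · 2.2 = 113×9.81×1.65 + 284×1.5 = 2255.1 N·m.
So T = 2255.1 / (0.7986 × 2.2) = 1283.5 N.
ΣF_x = 0: H_x = T cos 53° = 772.42 N.
ΣF_y = 0: H_y = (113×9.81 + 284) − T sin 53° = 1392.5 − 1025 = 367.5 N.
|H| = √(H_x² + H_y²) = √((772.42)² + (367.5)²) = 855.39 N.

|H| ≈ 855 N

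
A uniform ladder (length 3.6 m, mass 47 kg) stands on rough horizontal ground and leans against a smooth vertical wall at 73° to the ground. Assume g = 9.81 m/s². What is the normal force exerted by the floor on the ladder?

ΣF_y = 0: N_floor = 47×9.81 = 461.07 N.

N_floor ≈ 461 N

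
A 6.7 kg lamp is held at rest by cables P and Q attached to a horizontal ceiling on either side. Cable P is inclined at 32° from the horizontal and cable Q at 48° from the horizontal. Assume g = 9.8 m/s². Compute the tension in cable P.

T_P ≈ 44.6 N

Weight W = 6.7 × 9.8 = 65.66 N acts straight down.
Horizontal: T_P cos 32° = T_Q cos 48°  →  T_Q = 1.267 T_P.
Vertical: T_P sin 32° + T_Q sin 48° = 65.66.
Substituting the horizontal relation into the vertical equation gives 1.472 T_P = 65.66, so T_P = 44.61 N.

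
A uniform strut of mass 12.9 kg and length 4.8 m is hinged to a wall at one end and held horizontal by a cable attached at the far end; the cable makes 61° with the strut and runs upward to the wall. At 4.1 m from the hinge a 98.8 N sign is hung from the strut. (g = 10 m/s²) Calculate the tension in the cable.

T ≈ 170 N

Take torques about the hinge: T sin 61° · 4.8 = 12.9×10×2.4 + 98.8×4.1 = 714.68 N·m.
So T = 714.68 / (0.8746 × 4.8) = 170.24 N.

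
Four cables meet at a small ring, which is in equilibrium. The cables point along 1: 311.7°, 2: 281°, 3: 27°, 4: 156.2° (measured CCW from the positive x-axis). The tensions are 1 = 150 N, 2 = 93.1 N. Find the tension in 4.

T_4 ≈ 303 N

Resolve: ΣF_x = 150 cos 311.7° + 93.1 cos 281° + T_3 cos 27° + T_4 cos 156.2° = 0.
        ΣF_y = 150 sin 311.7° + 93.1 sin 281° + T_3 sin 27° + T_4 sin 156.2° = 0.
The known terms sum to (117.5, -203.4) N, so 0.8910 T_3 − 0.9150 T_4 = -117.5 and 0.4540 T_3 + 0.4035 T_4 = 203.4.
Solving simultaneously: T_3 = 178.9 N, T_4 = 302.7 N.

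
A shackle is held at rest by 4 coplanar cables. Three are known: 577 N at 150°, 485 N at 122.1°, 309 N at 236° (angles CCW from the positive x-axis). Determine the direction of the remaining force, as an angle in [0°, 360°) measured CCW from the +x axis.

Sum the known components: ΣF_x = -930.2 N, ΣF_y = 443.2 N.
For equilibrium the remaining force must supply (−ΣF_x, −ΣF_y) = (930.2, -443.2) N.
Magnitude = √((930.2)² + (-443.2)²) = 1030 N; direction = atan2(-443.2, 930.2) = 334.5°.

θ ≈ 335°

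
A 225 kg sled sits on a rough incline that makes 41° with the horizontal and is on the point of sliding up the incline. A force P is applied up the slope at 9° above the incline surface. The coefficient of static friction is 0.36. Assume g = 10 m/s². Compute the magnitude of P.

On the verge of sliding up the incline, friction equals μN and acts down the slope.
Perpendicular: N + P sin 9° = W cos 41° = 1698 N.
Along incline: P cos 9° = W sin 41° + μN  with W sin 41° = 1476 N.
Solving the pair for P and N: P = 1999 N, N = 1385 N (and f = μN = 498.7 N).

P ≈ 2000 N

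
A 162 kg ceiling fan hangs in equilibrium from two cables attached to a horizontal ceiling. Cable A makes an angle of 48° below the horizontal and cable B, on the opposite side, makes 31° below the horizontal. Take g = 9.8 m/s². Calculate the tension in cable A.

Weight W = 162 × 9.8 = 1588 N acts straight down.
Horizontal: T_A cos 48° = T_B cos 31°  →  T_B = 0.7806 T_A.
Vertical: T_A sin 48° + T_B sin 31° = 1588.
Substituting the horizontal relation into the vertical equation gives 1.145 T_A = 1588, so T_A = 1386 N.

T_A ≈ 1390 N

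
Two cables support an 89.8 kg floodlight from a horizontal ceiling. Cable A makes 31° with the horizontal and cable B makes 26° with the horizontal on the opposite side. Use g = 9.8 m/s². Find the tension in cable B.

T_B ≈ 899 N

Weight W = 89.8 × 9.8 = 880 N acts straight down.
Horizontal: T_A cos 31° = T_B cos 26°  →  T_A = 1.049 T_B.
Vertical: T_A sin 31° + T_B sin 26° = 880.
Substituting the horizontal relation into the vertical equation gives 0.9784 T_B = 880, so T_B = 899.4 N.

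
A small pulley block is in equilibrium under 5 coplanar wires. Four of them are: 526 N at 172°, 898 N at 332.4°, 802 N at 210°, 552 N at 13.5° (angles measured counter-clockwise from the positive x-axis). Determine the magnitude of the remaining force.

Sum the known components: ΣF_x = 117.1 N, ΣF_y = -615 N.
For equilibrium the remaining force must supply (−ΣF_x, −ΣF_y) = (-117.1, 615) N.
Magnitude = √((-117.1)² + (615)²) = 626 N; direction = atan2(615, -117.1) = 100.8°.

F ≈ 626 N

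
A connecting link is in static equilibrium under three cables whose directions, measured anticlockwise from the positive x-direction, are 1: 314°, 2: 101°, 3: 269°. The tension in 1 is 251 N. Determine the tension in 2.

T_2 ≈ 854 N

Resolve: ΣF_x = 251 cos 314° + T_2 cos 101° + T_3 cos 269° = 0.
        ΣF_y = 251 sin 314° + T_2 sin 101° + T_3 sin 269° = 0.
The known terms sum to (174.4, -180.6) N, so -0.1908 T_2 − 0.0175 T_3 = -174.4 and 0.9816 T_2 − 0.9998 T_3 = 180.6.
Solving simultaneously: T_2 = 853.6 N, T_3 = 657.5 N.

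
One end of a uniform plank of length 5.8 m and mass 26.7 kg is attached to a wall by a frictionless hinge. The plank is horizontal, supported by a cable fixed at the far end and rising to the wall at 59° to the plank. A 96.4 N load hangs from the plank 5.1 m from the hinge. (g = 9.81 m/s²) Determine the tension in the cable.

T ≈ 252 N

Take torques about the hinge: T sin 59° · 5.8 = 26.7×9.81×2.9 + 96.4×5.1 = 1251.2 N·m.
So T = 1251.2 / (0.8572 × 5.8) = 251.68 N.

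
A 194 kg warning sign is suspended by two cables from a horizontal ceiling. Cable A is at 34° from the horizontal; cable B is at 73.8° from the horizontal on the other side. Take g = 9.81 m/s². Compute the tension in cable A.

Weight W = 194 × 9.81 = 1903 N acts straight down.
Horizontal: T_A cos 34° = T_B cos 73.8°  →  T_B = 2.972 T_A.
Vertical: T_A sin 34° + T_B sin 73.8° = 1903.
Substituting the horizontal relation into the vertical equation gives 3.413 T_A = 1903, so T_A = 557.7 N.

T_A ≈ 558 N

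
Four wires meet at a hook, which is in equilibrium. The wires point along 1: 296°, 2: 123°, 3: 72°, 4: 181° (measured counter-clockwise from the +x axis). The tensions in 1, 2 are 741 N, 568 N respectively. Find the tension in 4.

Resolve: ΣF_x = 741 cos 296° + 568 cos 123° + T_3 cos 72° + T_4 cos 181° = 0.
        ΣF_y = 741 sin 296° + 568 sin 123° + T_3 sin 72° + T_4 sin 181° = 0.
The known terms sum to (15.48, -189.6) N, so 0.3090 T_3 − 0.9998 T_4 = -15.48 and 0.9511 T_3 − 0.0175 T_4 = 189.6.
Solving simultaneously: T_3 = 200.8 N, T_4 = 77.55 N.

T_4 ≈ 77.5 N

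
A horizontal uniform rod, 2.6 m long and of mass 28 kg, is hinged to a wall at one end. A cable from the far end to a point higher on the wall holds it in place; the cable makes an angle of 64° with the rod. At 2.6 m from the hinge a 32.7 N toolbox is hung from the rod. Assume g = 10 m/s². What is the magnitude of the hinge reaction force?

|H| ≈ 163 N

Take torques about the hinge: T sin 64° · 2.6 = 28×10×1.3 + 32.7×2.6 = 449.02 N·m.
So T = 449.02 / (0.8988 × 2.6) = 192.15 N.
ΣF_x = 0: H_x = T cos 64° = 84.231 N.
ΣF_y = 0: H_y = (28×10 + 32.7) − T sin 64° = 312.7 − 172.7 = 140 N.
|H| = √(H_x² + H_y²) = √((84.231)² + (140)²) = 163.39 N.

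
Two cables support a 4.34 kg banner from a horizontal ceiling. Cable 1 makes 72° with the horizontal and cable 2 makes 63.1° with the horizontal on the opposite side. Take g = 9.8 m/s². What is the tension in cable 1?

Weight W = 4.34 × 9.8 = 42.53 N acts straight down.
Horizontal: T_1 cos 72° = T_2 cos 63.1°  →  T_2 = 0.683 T_1.
Vertical: T_1 sin 72° + T_2 sin 63.1° = 42.53.
Substituting the horizontal relation into the vertical equation gives 1.56 T_1 = 42.53, so T_1 = 27.26 N.

T_1 ≈ 27.3 N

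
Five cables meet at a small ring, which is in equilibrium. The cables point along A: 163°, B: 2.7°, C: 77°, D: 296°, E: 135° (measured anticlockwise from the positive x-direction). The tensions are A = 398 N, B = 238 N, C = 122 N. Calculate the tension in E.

Resolve: ΣF_x = 398 cos 163° + 238 cos 2.7° + 122 cos 77° + T_D cos 296° + T_E cos 135° = 0.
        ΣF_y = 398 sin 163° + 238 sin 2.7° + 122 sin 77° + T_D sin 296° + T_E sin 135° = 0.
The known terms sum to (-115.4, 246.4) N, so 0.4384 T_D − 0.7071 T_E = 115.4 and -0.8988 T_D + 0.7071 T_E = -246.4.
Solving simultaneously: T_D = 284.6 N, T_E = 13.17 N.

T_E ≈ 13.2 N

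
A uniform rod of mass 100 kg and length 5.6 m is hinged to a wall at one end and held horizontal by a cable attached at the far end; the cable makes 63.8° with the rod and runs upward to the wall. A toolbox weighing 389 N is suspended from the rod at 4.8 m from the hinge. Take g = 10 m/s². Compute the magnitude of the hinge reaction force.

|H| ≈ 691 N

Take torques about the hinge: T sin 63.8° · 5.6 = 100×10×2.8 + 389×4.8 = 4667.2 N·m.
So T = 4667.2 / (0.8973 × 5.6) = 928.86 N.
ΣF_x = 0: H_x = T cos 63.8° = 410.1 N.
ΣF_y = 0: H_y = (100×10 + 389) − T sin 63.8° = 1389 − 833.43 = 555.57 N.
|H| = √(H_x² + H_y²) = √((410.1)² + (555.57)²) = 690.54 N.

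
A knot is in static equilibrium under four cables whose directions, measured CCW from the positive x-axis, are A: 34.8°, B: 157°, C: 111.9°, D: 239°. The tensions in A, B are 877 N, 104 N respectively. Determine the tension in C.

Resolve: ΣF_x = 877 cos 34.8° + 104 cos 157° + T_C cos 111.9° + T_D cos 239° = 0.
        ΣF_y = 877 sin 34.8° + 104 sin 157° + T_C sin 111.9° + T_D sin 239° = 0.
The known terms sum to (624.4, 541.2) N, so -0.3730 T_C − 0.5150 T_D = -624.4 and 0.9278 T_C − 0.8572 T_D = -541.2.
Solving simultaneously: T_C = 321.6 N, T_D = 979.5 N.

T_C ≈ 322 N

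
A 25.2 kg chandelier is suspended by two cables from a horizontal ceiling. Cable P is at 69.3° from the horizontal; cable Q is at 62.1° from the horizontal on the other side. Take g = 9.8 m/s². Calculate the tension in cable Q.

Weight W = 25.2 × 9.8 = 247 N acts straight down.
Horizontal: T_P cos 69.3° = T_Q cos 62.1°  →  T_P = 1.324 T_Q.
Vertical: T_P sin 69.3° + T_Q sin 62.1° = 247.
Substituting the horizontal relation into the vertical equation gives 2.122 T_Q = 247, so T_Q = 116.4 N.

T_Q ≈ 116 N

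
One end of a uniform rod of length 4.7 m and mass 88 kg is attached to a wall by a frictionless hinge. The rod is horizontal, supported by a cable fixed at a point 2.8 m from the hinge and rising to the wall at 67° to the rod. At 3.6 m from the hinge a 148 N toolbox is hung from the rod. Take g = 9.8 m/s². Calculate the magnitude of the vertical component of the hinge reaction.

Take torques about the hinge: T sin 67° · 2.8 = 88×9.8×2.35 + 148×3.6 = 2559.4 N·m.
So T = 2559.4 / (0.9205 × 2.8) = 993.03 N.
ΣF_y = 0: H_y = (88×9.8 + 148) − T sin 67° = 1010.4 − 914.09 = 96.314 N.

|H_y| ≈ 96.3 N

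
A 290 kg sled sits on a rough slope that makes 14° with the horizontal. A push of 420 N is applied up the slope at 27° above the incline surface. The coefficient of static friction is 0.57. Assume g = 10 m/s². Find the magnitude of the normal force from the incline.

N ≈ 2620 N

Axes along / perpendicular to the incline. W sin 14° = 701.6 N down-slope; W cos 14° = 2814 N into the surface.
Perpendicular: N = W cos 14° − P sin 27° = 2814 − 190.7 = 2623 N.
Along incline: P cos 27° + f = W sin 14° (friction acts up-slope) → f = 701.6 − 374.2 = 327.4 N.
|f| = 327.4 N ≤ μN = 1495 N, so the sled is indeed static.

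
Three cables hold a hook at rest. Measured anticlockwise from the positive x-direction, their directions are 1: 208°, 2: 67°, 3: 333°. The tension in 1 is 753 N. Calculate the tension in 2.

Resolve: ΣF_x = 753 cos 208° + T_2 cos 67° + T_3 cos 333° = 0.
        ΣF_y = 753 sin 208° + T_2 sin 67° + T_3 sin 333° = 0.
The known terms sum to (-664.9, -353.5) N, so 0.3907 T_2 + 0.8910 T_3 = 664.9 and 0.9205 T_2 − 0.4540 T_3 = 353.5.
Solving simultaneously: T_2 = 618.3 N, T_3 = 475 N.

T_2 ≈ 618 N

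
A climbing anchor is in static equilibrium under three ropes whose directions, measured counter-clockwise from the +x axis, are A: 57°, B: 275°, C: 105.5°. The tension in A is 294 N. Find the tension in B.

Resolve: ΣF_x = 294 cos 57° + T_B cos 275° + T_C cos 105.5° = 0.
        ΣF_y = 294 sin 57° + T_B sin 275° + T_C sin 105.5° = 0.
The known terms sum to (160.1, 246.6) N, so 0.0872 T_B − 0.2672 T_C = -160.1 and -0.9962 T_B + 0.9636 T_C = -246.6.
Solving simultaneously: T_B = 1208 N, T_C = 993.2 N.

T_B ≈ 1210 N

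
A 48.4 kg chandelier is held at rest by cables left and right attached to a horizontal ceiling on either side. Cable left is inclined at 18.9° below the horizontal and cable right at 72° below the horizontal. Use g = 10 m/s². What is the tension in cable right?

T_right ≈ 458 N

Weight W = 48.4 × 10 = 484 N acts straight down.
Horizontal: T_left cos 18.9° = T_right cos 72°  →  T_left = 0.3266 T_right.
Vertical: T_left sin 18.9° + T_right sin 72° = 484.
Substituting the horizontal relation into the vertical equation gives 1.057 T_right = 484, so T_right = 458 N.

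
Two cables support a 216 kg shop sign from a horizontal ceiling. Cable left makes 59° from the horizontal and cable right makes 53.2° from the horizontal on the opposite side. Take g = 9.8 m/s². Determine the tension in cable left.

T_left ≈ 1370 N

Weight W = 216 × 9.8 = 2117 N acts straight down.
Horizontal: T_left cos 59° = T_right cos 53.2°  →  T_right = 0.8598 T_left.
Vertical: T_left sin 59° + T_right sin 53.2° = 2117.
Substituting the horizontal relation into the vertical equation gives 1.546 T_left = 2117, so T_left = 1370 N.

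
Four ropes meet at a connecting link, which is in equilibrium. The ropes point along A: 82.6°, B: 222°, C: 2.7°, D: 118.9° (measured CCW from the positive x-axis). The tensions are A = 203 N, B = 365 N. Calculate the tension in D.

Resolve: ΣF_x = 203 cos 82.6° + 365 cos 222° + T_C cos 2.7° + T_D cos 118.9° = 0.
        ΣF_y = 203 sin 82.6° + 365 sin 222° + T_C sin 2.7° + T_D sin 118.9° = 0.
The known terms sum to (-245.1, -42.92) N, so 0.9989 T_C − 0.4833 T_D = 245.1 and 0.0471 T_C + 0.8755 T_D = 42.92.
Solving simultaneously: T_C = 262.3 N, T_D = 34.92 N.

T_D ≈ 34.9 N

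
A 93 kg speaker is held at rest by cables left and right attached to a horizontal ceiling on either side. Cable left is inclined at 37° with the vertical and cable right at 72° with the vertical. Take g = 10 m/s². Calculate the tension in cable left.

T_left ≈ 935 N

Angles from the horizontal: cable left is 90° − 37° = 53°, cable right is 90° − 72° = 18°.
Weight W = 93 × 10 = 930 N acts straight down.
Horizontal: T_left cos 53° = T_right cos 18°  →  T_right = 0.6328 T_left.
Vertical: T_left sin 53° + T_right sin 18° = 930.
Substituting the horizontal relation into the vertical equation gives 0.9942 T_left = 930, so T_left = 935.4 N.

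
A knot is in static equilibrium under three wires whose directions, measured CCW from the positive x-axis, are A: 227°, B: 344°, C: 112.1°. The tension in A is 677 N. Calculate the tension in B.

T_B ≈ 780 N

Resolve: ΣF_x = 677 cos 227° + T_B cos 344° + T_C cos 112.1° = 0.
        ΣF_y = 677 sin 227° + T_B sin 344° + T_C sin 112.1° = 0.
The known terms sum to (-461.7, -495.1) N, so 0.9613 T_B − 0.3762 T_C = 461.7 and -0.2756 T_B + 0.9265 T_C = 495.1.
Solving simultaneously: T_B = 780.3 N, T_C = 766.5 N.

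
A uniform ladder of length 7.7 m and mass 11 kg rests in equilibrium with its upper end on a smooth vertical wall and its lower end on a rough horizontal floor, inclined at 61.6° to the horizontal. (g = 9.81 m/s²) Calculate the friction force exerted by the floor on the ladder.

f ≈ 29.2 N

Torques about the foot: N_wall · 7.7 sin 61.6° = 11×9.81×3.85 cos 61.6° → N_wall = 29.173 N.
ΣF_x = 0: f_floor = N_wall = 29.173 N.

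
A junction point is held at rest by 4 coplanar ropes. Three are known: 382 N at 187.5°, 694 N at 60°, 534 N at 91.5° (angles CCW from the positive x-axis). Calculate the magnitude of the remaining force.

F ≈ 1090 N

Sum the known components: ΣF_x = -45.71 N, ΣF_y = 1085 N.
For equilibrium the remaining force must supply (−ΣF_x, −ΣF_y) = (45.71, -1085) N.
Magnitude = √((45.71)² + (-1085)²) = 1086 N; direction = atan2(-1085, 45.71) = 272.4°.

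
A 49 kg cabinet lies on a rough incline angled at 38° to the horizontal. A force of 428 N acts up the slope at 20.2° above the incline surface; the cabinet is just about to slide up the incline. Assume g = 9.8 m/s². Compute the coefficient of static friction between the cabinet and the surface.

μ ≈ 0.460

On the verge of sliding up the incline, friction is at its maximum μN and acts down the slope.
Perpendicular to incline: N = W cos 38° − P sin 20.2° = 378.4 − 147.8 = 230.6 N.
Along incline: P cos 20.2° − μN = W sin 38° → μ = −(W sin 38° − P cos 20.2°) / N = 0.4598.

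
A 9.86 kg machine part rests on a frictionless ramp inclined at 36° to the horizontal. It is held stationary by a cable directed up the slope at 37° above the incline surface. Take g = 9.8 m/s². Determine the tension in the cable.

T ≈ 71.1 N

Take axes along and perpendicular to the incline. Weight components: W sin 36° = 56.8 N down-slope, W cos 36° = 78.17 N into the surface.
Along incline: T cos 37° = W sin 36° → T = 71.12 N.
Perpendicular: N = W cos 36° − T sin 37° = 35.37 N.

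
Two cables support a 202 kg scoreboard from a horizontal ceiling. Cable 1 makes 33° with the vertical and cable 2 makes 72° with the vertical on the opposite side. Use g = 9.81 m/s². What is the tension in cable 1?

Angles from the horizontal: cable 1 is 90° − 33° = 57°, cable 2 is 90° − 72° = 18°.
Weight W = 202 × 9.81 = 1982 N acts straight down.
Horizontal: T_1 cos 57° = T_2 cos 18°  →  T_2 = 0.5727 T_1.
Vertical: T_1 sin 57° + T_2 sin 18° = 1982.
Substituting the horizontal relation into the vertical equation gives 1.016 T_1 = 1982, so T_1 = 1951 N.

T_1 ≈ 1950 N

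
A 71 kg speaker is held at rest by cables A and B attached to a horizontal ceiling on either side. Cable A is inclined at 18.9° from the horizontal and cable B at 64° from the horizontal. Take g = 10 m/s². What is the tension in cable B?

T_B ≈ 677 N

Weight W = 71 × 10 = 710 N acts straight down.
Horizontal: T_A cos 18.9° = T_B cos 64°  →  T_A = 0.4634 T_B.
Vertical: T_A sin 18.9° + T_B sin 64° = 710.
Substituting the horizontal relation into the vertical equation gives 1.049 T_B = 710, so T_B = 676.9 N.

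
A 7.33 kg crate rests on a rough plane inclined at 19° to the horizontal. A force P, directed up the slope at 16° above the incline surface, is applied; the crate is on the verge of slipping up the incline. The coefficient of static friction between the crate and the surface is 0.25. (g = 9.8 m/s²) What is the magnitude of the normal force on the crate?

N ≈ 57.1 N

On the verge of sliding up the incline, friction equals μN and acts down the slope.
Perpendicular: N + P sin 16° = W cos 19° = 67.92 N.
Along incline: P cos 16° = W sin 19° + μN  with W sin 19° = 23.39 N.
Solving the pair for P and N: P = 39.18 N, N = 57.12 N (and f = μN = 14.28 N).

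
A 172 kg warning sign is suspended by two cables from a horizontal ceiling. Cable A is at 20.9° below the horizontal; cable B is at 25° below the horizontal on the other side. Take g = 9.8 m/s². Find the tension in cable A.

T_A ≈ 2130 N

Weight W = 172 × 9.8 = 1686 N acts straight down.
Horizontal: T_A cos 20.9° = T_B cos 25°  →  T_B = 1.031 T_A.
Vertical: T_A sin 20.9° + T_B sin 25° = 1686.
Substituting the horizontal relation into the vertical equation gives 0.7924 T_A = 1686, so T_A = 2127 N.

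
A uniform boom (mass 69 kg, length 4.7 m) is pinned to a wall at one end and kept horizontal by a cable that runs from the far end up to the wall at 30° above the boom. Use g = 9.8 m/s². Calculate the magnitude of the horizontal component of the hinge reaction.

Take torques about the hinge: T sin 30° · 4.7 = 69×9.8×2.35 = 1589.1 N·m.
So T = 1589.1 / (0.5000 × 4.7) = 676.2 N.
ΣF_x = 0: H_x = T cos 30° = 585.61 N.

H_x ≈ 586 N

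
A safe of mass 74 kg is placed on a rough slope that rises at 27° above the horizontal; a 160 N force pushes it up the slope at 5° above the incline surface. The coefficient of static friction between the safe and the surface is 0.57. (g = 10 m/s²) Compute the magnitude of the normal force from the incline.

N ≈ 645 N

Axes along / perpendicular to the incline. W sin 27° = 336 N down-slope; W cos 27° = 659.3 N into the surface.
Perpendicular: N = W cos 27° − P sin 5° = 659.3 − 13.94 = 645.4 N.
Along incline: P cos 5° + f = W sin 27° (friction acts up-slope) → f = 336 − 159.4 = 176.6 N.
|f| = 176.6 N ≤ μN = 367.9 N, so the safe is indeed static.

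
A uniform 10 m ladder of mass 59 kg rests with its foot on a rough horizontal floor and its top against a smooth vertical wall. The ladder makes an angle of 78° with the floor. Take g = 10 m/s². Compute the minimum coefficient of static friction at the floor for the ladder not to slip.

μ_min ≈ 0.106

ΣF_y = 0: N_floor = 59×10 = 590 N.
Torques about the foot: N_wall · 10 sin 78° = 59×10×5 cos 78° → N_wall = 62.704 N.
ΣF_x = 0: f_floor = N_wall = 62.704 N.
μ_min = f_floor / N_floor = 62.704 / 590 = 0.1063.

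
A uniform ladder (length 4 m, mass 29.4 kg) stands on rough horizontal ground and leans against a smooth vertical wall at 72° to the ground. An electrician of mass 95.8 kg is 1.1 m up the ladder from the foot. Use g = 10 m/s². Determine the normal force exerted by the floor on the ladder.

ΣF_y = 0: N_floor = 29.4×10 + 95.8×10 = 1252 N.

N_floor ≈ 1250 N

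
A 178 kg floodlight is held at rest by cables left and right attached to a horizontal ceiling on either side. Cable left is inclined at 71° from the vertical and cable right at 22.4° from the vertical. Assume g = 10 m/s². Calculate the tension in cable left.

T_left ≈ 680 N

Angles from the horizontal: cable left is 90° − 71° = 19°, cable right is 90° − 22.4° = 67.6°.
Weight W = 178 × 10 = 1780 N acts straight down.
Horizontal: T_left cos 19° = T_right cos 67.6°  →  T_right = 2.481 T_left.
Vertical: T_left sin 19° + T_right sin 67.6° = 1780.
Substituting the horizontal relation into the vertical equation gives 2.62 T_left = 1780, so T_left = 679.5 N.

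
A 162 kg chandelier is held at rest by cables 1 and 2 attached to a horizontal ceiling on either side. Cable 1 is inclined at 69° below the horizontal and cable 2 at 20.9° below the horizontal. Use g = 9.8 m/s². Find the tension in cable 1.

Weight W = 162 × 9.8 = 1588 N acts straight down.
Horizontal: T_1 cos 69° = T_2 cos 20.9°  →  T_2 = 0.3836 T_1.
Vertical: T_1 sin 69° + T_2 sin 20.9° = 1588.
Substituting the horizontal relation into the vertical equation gives 1.07 T_1 = 1588, so T_1 = 1483 N.

T_1 ≈ 1480 N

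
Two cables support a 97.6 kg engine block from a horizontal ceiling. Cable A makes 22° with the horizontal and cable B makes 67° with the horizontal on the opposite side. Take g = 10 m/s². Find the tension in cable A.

T_A ≈ 381 N

Weight W = 97.6 × 10 = 976 N acts straight down.
Horizontal: T_A cos 22° = T_B cos 67°  →  T_B = 2.373 T_A.
Vertical: T_A sin 22° + T_B sin 67° = 976.
Substituting the horizontal relation into the vertical equation gives 2.559 T_A = 976, so T_A = 381.4 N.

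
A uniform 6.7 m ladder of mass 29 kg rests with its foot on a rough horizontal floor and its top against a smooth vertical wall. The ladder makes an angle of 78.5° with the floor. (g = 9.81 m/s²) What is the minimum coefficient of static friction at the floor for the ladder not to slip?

μ_min ≈ 0.102

ΣF_y = 0: N_floor = 29×9.81 = 284.49 N.
Torques about the foot: N_wall · 6.7 sin 78.5° = 29×9.81×3.35 cos 78.5° → N_wall = 28.94 N.
ΣF_x = 0: f_floor = N_wall = 28.94 N.
μ_min = f_floor / N_floor = 28.94 / 284.49 = 0.1017.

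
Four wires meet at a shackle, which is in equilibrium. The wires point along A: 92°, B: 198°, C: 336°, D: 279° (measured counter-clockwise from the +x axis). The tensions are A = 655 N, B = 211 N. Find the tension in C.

Resolve: ΣF_x = 655 cos 92° + 211 cos 198° + T_C cos 336° + T_D cos 279° = 0.
        ΣF_y = 655 sin 92° + 211 sin 198° + T_C sin 336° + T_D sin 279° = 0.
The known terms sum to (-223.5, 589.4) N, so 0.9135 T_C + 0.1564 T_D = 223.5 and -0.4067 T_C − 0.9877 T_D = -589.4.
Solving simultaneously: T_C = 153.3 N, T_D = 533.6 N.

T_C ≈ 153 N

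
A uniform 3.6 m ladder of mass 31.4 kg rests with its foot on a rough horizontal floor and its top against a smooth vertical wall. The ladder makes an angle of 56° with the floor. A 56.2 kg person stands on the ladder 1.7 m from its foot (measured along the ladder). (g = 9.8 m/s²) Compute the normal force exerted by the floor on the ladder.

ΣF_y = 0: N_floor = 31.4×9.8 + 56.2×9.8 = 858.48 N.

N_floor ≈ 858 N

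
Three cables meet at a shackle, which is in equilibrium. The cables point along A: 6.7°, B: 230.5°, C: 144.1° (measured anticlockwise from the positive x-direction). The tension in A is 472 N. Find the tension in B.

T_B ≈ 320 N

Resolve: ΣF_x = 472 cos 6.7° + T_B cos 230.5° + T_C cos 144.1° = 0.
        ΣF_y = 472 sin 6.7° + T_B sin 230.5° + T_C sin 144.1° = 0.
The known terms sum to (468.8, 55.07) N, so -0.6361 T_B − 0.8100 T_C = -468.8 and -0.7716 T_B + 0.5864 T_C = -55.07.
Solving simultaneously: T_B = 320.1 N, T_C = 327.3 N.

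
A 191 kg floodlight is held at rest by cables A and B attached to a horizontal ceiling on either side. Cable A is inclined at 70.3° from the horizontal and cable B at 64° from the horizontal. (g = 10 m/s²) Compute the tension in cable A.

Weight W = 191 × 10 = 1910 N acts straight down.
Horizontal: T_A cos 70.3° = T_B cos 64°  →  T_B = 0.769 T_A.
Vertical: T_A sin 70.3° + T_B sin 64° = 1910.
Substituting the horizontal relation into the vertical equation gives 1.633 T_A = 1910, so T_A = 1170 N.

T_A ≈ 1170 N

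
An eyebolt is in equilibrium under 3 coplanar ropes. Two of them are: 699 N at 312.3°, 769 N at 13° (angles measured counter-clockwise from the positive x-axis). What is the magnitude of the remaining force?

Sum the known components: ΣF_x = 1220 N, ΣF_y = -344 N.
For equilibrium the remaining force must supply (−ΣF_x, −ΣF_y) = (-1220, 344) N.
Magnitude = √((-1220)² + (344)²) = 1267 N; direction = atan2(344, -1220) = 164.2°.

F ≈ 1270 N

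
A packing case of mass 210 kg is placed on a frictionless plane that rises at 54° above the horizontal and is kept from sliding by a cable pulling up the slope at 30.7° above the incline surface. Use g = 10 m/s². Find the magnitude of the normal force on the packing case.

Take axes along and perpendicular to the incline. Weight components: W sin 54° = 1699 N down-slope, W cos 54° = 1234 N into the surface.
Along incline: T cos 30.7° = W sin 54° → T = 1976 N.
Perpendicular: N = W cos 54° − T sin 30.7° = 225.6 N.

N ≈ 226 N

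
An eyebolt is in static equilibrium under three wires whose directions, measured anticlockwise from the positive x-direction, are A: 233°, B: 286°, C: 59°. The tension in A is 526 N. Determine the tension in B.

Resolve: ΣF_x = 526 cos 233° + T_B cos 286° + T_C cos 59° = 0.
        ΣF_y = 526 sin 233° + T_B sin 286° + T_C sin 59° = 0.
The known terms sum to (-316.6, -420.1) N, so 0.2756 T_B + 0.5150 T_C = 316.6 and -0.9613 T_B + 0.8572 T_C = 420.1.
Solving simultaneously: T_B = 75.18 N, T_C = 574.4 N.

T_B ≈ 75.2 N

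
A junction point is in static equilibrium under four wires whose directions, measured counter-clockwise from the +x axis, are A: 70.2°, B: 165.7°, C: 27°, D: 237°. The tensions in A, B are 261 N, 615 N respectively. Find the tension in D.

Resolve: ΣF_x = 261 cos 70.2° + 615 cos 165.7° + T_C cos 27° + T_D cos 237° = 0.
        ΣF_y = 261 sin 70.2° + 615 sin 165.7° + T_C sin 27° + T_D sin 237° = 0.
The known terms sum to (-507.5, 397.5) N, so 0.8910 T_C − 0.5446 T_D = 507.5 and 0.4540 T_C − 0.8387 T_D = -397.5.
Solving simultaneously: T_C = 1284 N, T_D = 1169 N.

T_D ≈ 1170 N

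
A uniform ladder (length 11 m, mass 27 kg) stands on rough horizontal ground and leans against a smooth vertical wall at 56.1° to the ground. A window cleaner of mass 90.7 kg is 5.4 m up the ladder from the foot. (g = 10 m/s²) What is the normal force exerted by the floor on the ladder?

N_floor ≈ 1180 N

ΣF_y = 0: N_floor = 27×10 + 90.7×10 = 1177 N.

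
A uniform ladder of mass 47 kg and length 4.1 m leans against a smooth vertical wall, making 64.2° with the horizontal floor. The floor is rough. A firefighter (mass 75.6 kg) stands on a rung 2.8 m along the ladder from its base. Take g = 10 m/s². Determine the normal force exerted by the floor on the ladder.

N_floor ≈ 1230 N

ΣF_y = 0: N_floor = 47×10 + 75.6×10 = 1226 N.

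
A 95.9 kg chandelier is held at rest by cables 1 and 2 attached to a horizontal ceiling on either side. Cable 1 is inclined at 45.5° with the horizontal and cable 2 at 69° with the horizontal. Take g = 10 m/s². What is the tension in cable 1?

T_1 ≈ 378 N

Weight W = 95.9 × 10 = 959 N acts straight down.
Horizontal: T_1 cos 45.5° = T_2 cos 69°  →  T_2 = 1.956 T_1.
Vertical: T_1 sin 45.5° + T_2 sin 69° = 959.
Substituting the horizontal relation into the vertical equation gives 2.539 T_1 = 959, so T_1 = 377.7 N.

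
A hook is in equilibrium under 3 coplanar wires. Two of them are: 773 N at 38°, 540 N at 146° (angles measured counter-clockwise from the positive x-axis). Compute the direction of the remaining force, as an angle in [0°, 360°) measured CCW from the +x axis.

Sum the known components: ΣF_x = 161.5 N, ΣF_y = 777.9 N.
For equilibrium the remaining force must supply (−ΣF_x, −ΣF_y) = (-161.5, -777.9) N.
Magnitude = √((-161.5)² + (-777.9)²) = 794.4 N; direction = atan2(-777.9, -161.5) = 258.3°.

θ ≈ 258°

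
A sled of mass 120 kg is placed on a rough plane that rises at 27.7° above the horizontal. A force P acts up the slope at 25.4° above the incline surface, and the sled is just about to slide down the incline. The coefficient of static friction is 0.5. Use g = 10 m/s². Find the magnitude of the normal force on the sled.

N ≈ 1050 N

On the verge of sliding down the incline, friction equals μN and acts up the slope.
Perpendicular: N + P sin 25.4° = W cos 27.7° = 1062 N.
Along incline: P cos 25.4° + μN = W sin 27.7° with W sin 27.7° = 557.8 N.
Solving the pair for P and N: P = 38.58 N, N = 1046 N (and f = μN = 523 N).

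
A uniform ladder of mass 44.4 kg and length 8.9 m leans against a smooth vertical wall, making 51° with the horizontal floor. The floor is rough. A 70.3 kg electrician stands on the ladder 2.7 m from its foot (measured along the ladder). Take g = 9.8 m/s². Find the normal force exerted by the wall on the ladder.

N_wall ≈ 345 N

Torques about the foot: N_wall · 8.9 sin 51° = 44.4×9.8×4.45 cos 51° + 70.3×9.8×2.7 cos 51° → N_wall = 345.42 N.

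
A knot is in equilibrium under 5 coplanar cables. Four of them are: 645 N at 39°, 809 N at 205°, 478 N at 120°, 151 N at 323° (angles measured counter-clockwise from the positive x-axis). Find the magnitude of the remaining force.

F ≈ 522 N

Sum the known components: ΣF_x = -350.3 N, ΣF_y = 387.1 N.
For equilibrium the remaining force must supply (−ΣF_x, −ΣF_y) = (350.3, -387.1) N.
Magnitude = √((350.3)² + (-387.1)²) = 522.1 N; direction = atan2(-387.1, 350.3) = 312.1°.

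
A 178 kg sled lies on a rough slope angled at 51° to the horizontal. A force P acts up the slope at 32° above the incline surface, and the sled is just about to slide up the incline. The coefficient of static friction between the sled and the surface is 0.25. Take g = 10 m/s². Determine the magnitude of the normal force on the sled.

On the verge of sliding up the incline, friction equals μN and acts down the slope.
Perpendicular: N + P sin 32° = W cos 51° = 1120 N.
Along incline: P cos 32° = W sin 51° + μN  with W sin 51° = 1383 N.
Solving the pair for P and N: P = 1696 N, N = 221.2 N (and f = μN = 55.31 N).

N ≈ 221 N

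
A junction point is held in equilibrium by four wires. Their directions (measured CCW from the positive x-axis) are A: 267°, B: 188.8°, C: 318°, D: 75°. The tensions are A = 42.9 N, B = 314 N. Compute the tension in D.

Resolve: ΣF_x = 42.9 cos 267° + 314 cos 188.8° + T_C cos 318° + T_D cos 75° = 0.
        ΣF_y = 42.9 sin 267° + 314 sin 188.8° + T_C sin 318° + T_D sin 75° = 0.
The known terms sum to (-312.5, -90.88) N, so 0.7431 T_C + 0.2588 T_D = 312.5 and -0.6691 T_C + 0.9659 T_D = 90.88.
Solving simultaneously: T_C = 312.4 N, T_D = 310.5 N.

T_D ≈ 311 N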